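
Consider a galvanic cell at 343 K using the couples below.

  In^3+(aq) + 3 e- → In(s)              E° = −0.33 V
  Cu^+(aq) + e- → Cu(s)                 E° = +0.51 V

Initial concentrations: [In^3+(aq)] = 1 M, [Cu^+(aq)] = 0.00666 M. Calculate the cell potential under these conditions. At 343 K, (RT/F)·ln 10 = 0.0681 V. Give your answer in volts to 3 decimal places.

Since E°(Cu⁺/Cu) > E°(In³⁺/In), Cu⁺/Cu serves as the cathode.
E°cell = E°cat − E°an = +0.51 − (−0.33) = +0.84 V; n = 3.
Balancing gives 3 Cu^+(aq) + In(s) → 3 Cu(s) + In^3+(aq); hence Q = [In^3+(aq)] / [Cu^+(aq)]^3 = 3.39×10^6 (log Q = 6.530).
By the Nernst equation, E = +0.84 − (0.0681/3)·(6.530) = +0.692 V.

+0.692 V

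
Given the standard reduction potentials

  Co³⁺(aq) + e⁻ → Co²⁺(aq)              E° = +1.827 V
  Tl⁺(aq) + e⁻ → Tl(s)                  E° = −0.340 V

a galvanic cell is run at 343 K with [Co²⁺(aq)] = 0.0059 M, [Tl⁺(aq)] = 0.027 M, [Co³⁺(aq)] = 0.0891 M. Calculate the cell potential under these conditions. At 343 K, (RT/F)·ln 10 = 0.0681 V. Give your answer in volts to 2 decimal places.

+2.35 V

The Co³⁺/Co²⁺ couple has the more positive E°, so it is the cathode; Tl⁺/Tl is the anode.
E°cell = +1.827 − (−0.340) = +2.167 V, with n = 1 electron transferred.
Balancing gives Co³⁺(aq) + Tl(s) → Co²⁺(aq) + Tl⁺(aq); hence Q = ([Co²⁺(aq)]·[Tl⁺(aq)]) / [Co³⁺(aq)] = 0.00179 (log Q = −2.748).
E = E° − (0.0681/n)·log Q = +2.167 − (0.0681/1)(−2.748) = +2.35 V.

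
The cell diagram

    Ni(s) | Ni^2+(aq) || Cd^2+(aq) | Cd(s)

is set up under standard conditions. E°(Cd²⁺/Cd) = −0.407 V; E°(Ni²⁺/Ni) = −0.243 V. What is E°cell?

−0.164 V

By convention the left-hand electrode in cell notation is the anode (oxidation) and the right-hand electrode is the cathode (reduction).
E°cell = E°(right) − E°(left) = −0.407 − (−0.243) = −0.164 V.
The negative sign shows that, as written, the cell would require an external voltage to drive the reaction.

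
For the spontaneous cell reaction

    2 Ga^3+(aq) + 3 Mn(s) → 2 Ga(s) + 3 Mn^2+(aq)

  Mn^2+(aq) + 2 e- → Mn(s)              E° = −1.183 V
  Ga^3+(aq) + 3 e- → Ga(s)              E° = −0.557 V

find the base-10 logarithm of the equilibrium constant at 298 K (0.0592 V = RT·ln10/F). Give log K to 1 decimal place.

The Ga³⁺/Ga couple is reduced (cathode); E°cell = −0.557 − (−1.183) = +0.626 V with n = 6.
At equilibrium E = 0, so log K = nE°cell / 0.0592 = (6)(+0.626) / 0.0592 = 63.4.

log K = 63.4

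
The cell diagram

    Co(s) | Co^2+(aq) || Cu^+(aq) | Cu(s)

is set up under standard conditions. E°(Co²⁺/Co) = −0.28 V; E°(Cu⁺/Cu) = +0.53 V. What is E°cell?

By convention the left-hand electrode in cell notation is the anode (oxidation) and the right-hand electrode is the cathode (reduction).
E°cell = E°(right) − E°(left) = +0.53 − (−0.28) = +0.81 V.

+0.81 V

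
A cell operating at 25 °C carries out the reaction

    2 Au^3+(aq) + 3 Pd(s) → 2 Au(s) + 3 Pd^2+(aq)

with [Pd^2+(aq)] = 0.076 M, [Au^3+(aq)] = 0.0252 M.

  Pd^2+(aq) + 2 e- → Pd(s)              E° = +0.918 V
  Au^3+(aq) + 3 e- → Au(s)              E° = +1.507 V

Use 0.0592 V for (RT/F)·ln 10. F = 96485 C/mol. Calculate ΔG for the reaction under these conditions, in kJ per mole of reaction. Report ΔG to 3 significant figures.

The standard cell potential is +1.507 − (+0.918) = +0.589 V, with n = 6 electrons in the balanced equation.
Q = [Pd^2+(aq)]^3 / [Au^3+(aq)]^2 = 0.691, so log Q = −0.160 and E = +0.589 − (0.0592/6)(−0.160) = +0.5906 V.
Finally ΔG = −nFE = −(6)(96485 C/mol)(+0.5906 V) = −342 kJ/mol.

−342 kJ/mol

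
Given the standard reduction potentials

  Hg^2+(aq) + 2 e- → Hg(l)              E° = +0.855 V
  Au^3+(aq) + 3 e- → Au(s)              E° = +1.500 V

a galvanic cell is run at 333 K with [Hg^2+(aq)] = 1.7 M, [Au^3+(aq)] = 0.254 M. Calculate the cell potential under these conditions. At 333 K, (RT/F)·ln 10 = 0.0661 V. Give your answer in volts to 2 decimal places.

The Au³⁺/Au couple has the more positive E°, so it is the cathode; Hg²⁺/Hg is the anode.
E°cell = +1.500 − (+0.855) = +0.645 V, with n = 6 electrons transferred.
Balancing gives 2 Au^3+(aq) + 3 Hg(l) → 2 Au(s) + 3 Hg^2+(aq); hence Q = [Hg^2+(aq)]^3 / [Au^3+(aq)]^2 = 76.2 (log Q = 1.882).
Applying E = E° − (RT ln10/nF)·log Q gives +0.645 − (0.0661/6)(1.882) = +0.62 V.

+0.62 V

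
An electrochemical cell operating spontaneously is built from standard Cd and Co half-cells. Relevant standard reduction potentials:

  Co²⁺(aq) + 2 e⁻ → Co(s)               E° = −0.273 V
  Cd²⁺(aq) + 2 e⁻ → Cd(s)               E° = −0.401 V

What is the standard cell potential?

+0.128 V

Of the two couples in this cell, the one with the more positive reduction potential is reduced at the cathode: here that is Co²⁺/Co (−0.273 V); Cd²⁺/Cd (−0.401 V) is the anode.
E°cell = E°(cathode) − E°(anode) = −0.273 − (−0.401) = +0.128 V.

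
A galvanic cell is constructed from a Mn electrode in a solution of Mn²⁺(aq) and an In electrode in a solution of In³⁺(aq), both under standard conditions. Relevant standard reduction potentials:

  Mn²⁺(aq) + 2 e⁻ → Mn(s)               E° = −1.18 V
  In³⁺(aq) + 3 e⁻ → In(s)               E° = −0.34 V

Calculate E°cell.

Of the two couples in this cell, the one with the more positive reduction potential is reduced at the cathode: here that is In³⁺/In (−0.34 V); Mn²⁺/Mn (−1.18 V) is the anode.
E°cell = E°(cathode) − E°(anode) = −0.34 − (−1.18) = +0.84 V.

+0.84 V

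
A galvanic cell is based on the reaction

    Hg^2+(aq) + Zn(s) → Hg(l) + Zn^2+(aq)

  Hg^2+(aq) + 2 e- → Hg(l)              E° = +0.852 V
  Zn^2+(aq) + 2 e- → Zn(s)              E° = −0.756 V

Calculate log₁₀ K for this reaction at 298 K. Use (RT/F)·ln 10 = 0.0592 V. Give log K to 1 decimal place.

log K = 54.3

The Hg²⁺/Hg couple is reduced (cathode); E°cell = +0.852 − (−0.756) = +1.608 V with n = 2.
At equilibrium E = 0, so log K = nE°cell / 0.0592 = (2)(+1.608) / 0.0592 = 54.3.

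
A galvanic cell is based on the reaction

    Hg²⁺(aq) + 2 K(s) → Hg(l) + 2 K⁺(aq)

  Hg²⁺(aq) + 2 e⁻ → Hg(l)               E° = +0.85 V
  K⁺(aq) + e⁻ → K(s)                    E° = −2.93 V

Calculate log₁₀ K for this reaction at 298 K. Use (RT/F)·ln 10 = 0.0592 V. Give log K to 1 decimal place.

log K = 127.7

The Hg²⁺/Hg couple is reduced (cathode); E°cell = +0.85 − (−2.93) = +3.78 V with n = 2.
At equilibrium E = 0, so log K = nE°cell / 0.0592 = (2)(+3.78) / 0.0592 = 127.7.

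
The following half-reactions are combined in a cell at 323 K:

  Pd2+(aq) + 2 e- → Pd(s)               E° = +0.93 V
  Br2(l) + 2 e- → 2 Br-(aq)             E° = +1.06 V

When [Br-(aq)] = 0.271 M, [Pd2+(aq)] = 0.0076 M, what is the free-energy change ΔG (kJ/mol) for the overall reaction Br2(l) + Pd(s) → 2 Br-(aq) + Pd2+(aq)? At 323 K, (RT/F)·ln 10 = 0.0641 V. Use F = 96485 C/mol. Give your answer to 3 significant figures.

With Br₂/Br⁻ reduced at the cathode, E°cell = +1.06 − (+0.93) = +0.13 V and n = 2.
Here Q = [Br-(aq)]^2·[Pd2+(aq)] = 0.000558 (log Q = −3.253), giving E = +0.13 − (0.0641/2)·(−3.253) = +0.2343 V.
ΔG = −nFE = −(2)(96485)(+0.2343) J/mol = −45.2 kJ/mol.

−45.2 kJ/mol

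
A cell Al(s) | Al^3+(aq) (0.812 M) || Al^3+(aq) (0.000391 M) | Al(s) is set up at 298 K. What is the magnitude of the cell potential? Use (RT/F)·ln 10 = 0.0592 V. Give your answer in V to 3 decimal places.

For a concentration cell E°cell = 0, since both electrodes use the same couple.
The compartment with the higher Al^3+(aq) concentration (0.812 M) acts as the cathode; ions are reduced there and produced at the dilute (0.000391 M) anode.
With n = 3, Ecell = −(0.0592/3)·log([dilute]/[conc]) = −(0.0592/3)·log(0.000391/0.812) = +0.065 V.

0.065 V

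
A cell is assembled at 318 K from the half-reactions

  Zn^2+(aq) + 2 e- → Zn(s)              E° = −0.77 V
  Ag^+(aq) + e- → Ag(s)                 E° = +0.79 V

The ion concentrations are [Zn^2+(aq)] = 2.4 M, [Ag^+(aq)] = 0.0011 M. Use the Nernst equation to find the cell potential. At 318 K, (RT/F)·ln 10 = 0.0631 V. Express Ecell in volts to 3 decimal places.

+1.361 V

The Ag⁺/Ag couple has the more positive E°, so it is the cathode; Zn²⁺/Zn is the anode.
E°cell = +0.79 − (−0.77) = +1.56 V, with n = 2 electrons transferred.
For the overall reaction 2 Ag^+(aq) + Zn(s) → 2 Ag(s) + Zn^2+(aq), Q = [Zn^2+(aq)] / [Ag^+(aq)]^2 = 1.98×10^6, giving log Q = 6.297.
Applying E = E° − (RT ln10/nF)·log Q gives +1.56 − (0.0631/2)(6.297) = +1.361 V.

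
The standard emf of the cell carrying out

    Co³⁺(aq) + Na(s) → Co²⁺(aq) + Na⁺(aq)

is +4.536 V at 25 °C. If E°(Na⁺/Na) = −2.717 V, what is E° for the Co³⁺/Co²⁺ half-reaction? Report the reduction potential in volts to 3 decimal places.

In the reaction as written the Co³⁺/Co²⁺ couple is reduced (cathode) and Na⁺/Na is oxidized (anode), so E°cell = E°(Co³⁺/Co²⁺) − E°(Na⁺/Na).
E°(Co³⁺/Co²⁺) = E°cell + E°(anode) = +4.536 + (−2.717) = +1.819 V.

+1.819 V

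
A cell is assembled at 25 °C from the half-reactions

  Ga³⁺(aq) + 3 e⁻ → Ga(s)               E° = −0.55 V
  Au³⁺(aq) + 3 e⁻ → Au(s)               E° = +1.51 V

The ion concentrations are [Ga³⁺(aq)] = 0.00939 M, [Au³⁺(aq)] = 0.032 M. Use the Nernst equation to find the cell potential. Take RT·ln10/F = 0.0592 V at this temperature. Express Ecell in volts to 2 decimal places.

Au³⁺/Au is reduced (cathode, E° = +1.51 V) and Ga³⁺/Ga is oxidized (anode).
The standard potential is +1.51 − (−0.55) = +2.06 V and the balanced reaction transfers n = 3 electrons.
Balancing gives Au³⁺(aq) + Ga(s) → Au(s) + Ga³⁺(aq); hence Q = [Ga³⁺(aq)] / [Au³⁺(aq)] = 0.293 (log Q = −0.532).
E = E° − (0.0592/n)·log Q = +2.06 − (0.0592/3)(−0.532) = +2.07 V.

+2.07 V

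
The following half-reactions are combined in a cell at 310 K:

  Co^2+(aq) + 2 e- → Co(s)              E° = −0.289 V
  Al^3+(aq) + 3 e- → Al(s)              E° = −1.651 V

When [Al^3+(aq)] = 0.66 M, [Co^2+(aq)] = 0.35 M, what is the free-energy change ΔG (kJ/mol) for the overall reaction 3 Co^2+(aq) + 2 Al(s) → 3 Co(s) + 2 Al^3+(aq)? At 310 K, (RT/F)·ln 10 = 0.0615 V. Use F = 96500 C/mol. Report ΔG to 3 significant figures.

−783 kJ/mol

E°cell = −0.289 − (−1.651) = +1.362 V; the balanced reaction transfers n = 6 electrons.
Q = [Al^3+(aq)]^2 / [Co^2+(aq)]^3 = 10.2, so log Q = 1.007 and E = +1.362 − (0.0615/6)(1.007) = +1.3517 V.
Then ΔG = −nFE = −6 × 96500 × +1.3517 J/mol = −783 kJ/mol.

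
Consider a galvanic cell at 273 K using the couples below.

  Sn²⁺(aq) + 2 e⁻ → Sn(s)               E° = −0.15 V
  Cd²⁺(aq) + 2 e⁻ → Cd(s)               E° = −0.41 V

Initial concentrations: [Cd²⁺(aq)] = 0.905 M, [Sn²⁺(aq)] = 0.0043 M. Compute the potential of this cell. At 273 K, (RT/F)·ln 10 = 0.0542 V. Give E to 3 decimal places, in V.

Since E°(Sn²⁺/Sn) > E°(Cd²⁺/Cd), Sn²⁺/Sn serves as the cathode.
E°cell = E°cat − E°an = −0.15 − (−0.41) = +0.26 V; n = 2.
Balancing gives Sn²⁺(aq) + Cd(s) → Sn(s) + Cd²⁺(aq); hence Q = [Cd²⁺(aq)] / [Sn²⁺(aq)] = 210 (log Q = 2.323).
E = E° − (0.0542/n)·log Q = +0.26 − (0.0542/2)(2.323) = +0.197 V.

+0.197 V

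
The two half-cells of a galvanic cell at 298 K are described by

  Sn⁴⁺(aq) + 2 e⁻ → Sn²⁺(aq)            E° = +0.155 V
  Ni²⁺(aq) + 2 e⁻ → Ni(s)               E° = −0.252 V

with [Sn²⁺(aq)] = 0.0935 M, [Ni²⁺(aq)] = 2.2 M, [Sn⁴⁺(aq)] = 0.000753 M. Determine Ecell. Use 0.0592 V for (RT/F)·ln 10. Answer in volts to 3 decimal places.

Since E°(Sn⁴⁺/Sn²⁺) > E°(Ni²⁺/Ni), Sn⁴⁺/Sn²⁺ serves as the cathode.
The standard potential is +0.155 − (−0.252) = +0.407 V and the balanced reaction transfers n = 2 electrons.
Balancing gives Sn⁴⁺(aq) + Ni(s) → Sn²⁺(aq) + Ni²⁺(aq); hence Q = ([Sn²⁺(aq)]·[Ni²⁺(aq)]) / [Sn⁴⁺(aq)] = 273 (log Q = 2.436).
E = E° − (0.0592/n)·log Q = +0.407 − (0.0592/2)(2.436) = +0.335 V.

+0.335 V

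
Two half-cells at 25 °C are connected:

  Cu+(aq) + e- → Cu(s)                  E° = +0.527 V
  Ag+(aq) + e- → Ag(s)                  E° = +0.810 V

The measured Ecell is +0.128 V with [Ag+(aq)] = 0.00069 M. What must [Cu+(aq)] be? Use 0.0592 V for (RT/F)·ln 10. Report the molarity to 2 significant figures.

The Ag⁺/Ag couple has the larger reduction potential, so it is the cathode: E°cell = +0.810 − (+0.527) = +0.283 V and n = 1.
Rearranging E = E° − (0.0592/n)·log Q gives log Q = 1(+0.283 − (+0.128))/0.0592 = 2.618.
For Ag+(aq) + Cu(s) → Ag(s) + Cu+(aq), the reaction quotient is Q = [Cu+(aq)] / [Ag+(aq)].
Substituting the known concentrations and solving, log [Cu+(aq)] = −0.543 and [Cu+(aq)] = 0.29 M.

0.29 M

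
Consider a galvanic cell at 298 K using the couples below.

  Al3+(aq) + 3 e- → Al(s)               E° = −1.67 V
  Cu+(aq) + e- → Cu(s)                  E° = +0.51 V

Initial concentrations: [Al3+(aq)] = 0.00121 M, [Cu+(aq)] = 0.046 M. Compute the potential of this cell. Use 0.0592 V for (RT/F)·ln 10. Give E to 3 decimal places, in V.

Cu⁺/Cu is reduced (cathode, E° = +0.51 V) and Al³⁺/Al is oxidized (anode).
The standard potential is +0.51 − (−1.67) = +2.18 V and the balanced reaction transfers n = 3 electrons.
The balanced reaction is 3 Cu+(aq) + Al(s) → 3 Cu(s) + Al3+(aq), so Q = [Al3+(aq)] / [Cu+(aq)]^3 = 12.4 and log Q = 1.095.
E = E° − (0.0592/n)·log Q = +2.18 − (0.0592/3)(1.095) = +2.158 V.

+2.158 V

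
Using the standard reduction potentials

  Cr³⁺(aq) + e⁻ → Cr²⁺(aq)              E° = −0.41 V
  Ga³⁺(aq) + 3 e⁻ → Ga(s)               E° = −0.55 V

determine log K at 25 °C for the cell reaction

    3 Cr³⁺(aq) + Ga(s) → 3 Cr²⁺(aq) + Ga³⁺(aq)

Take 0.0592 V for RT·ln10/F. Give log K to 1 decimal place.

log K = 7.1

The Cr³⁺/Cr²⁺ couple is reduced (cathode); E°cell = −0.41 − (−0.55) = +0.14 V with n = 3.
At equilibrium E = 0, so log K = nE°cell / 0.0592 = (3)(+0.14) / 0.0592 = 7.1.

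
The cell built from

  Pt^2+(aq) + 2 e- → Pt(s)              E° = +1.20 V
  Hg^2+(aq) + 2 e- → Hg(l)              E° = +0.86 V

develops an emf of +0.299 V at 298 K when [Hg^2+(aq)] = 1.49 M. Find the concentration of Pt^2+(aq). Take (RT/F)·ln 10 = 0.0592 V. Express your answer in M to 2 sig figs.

With Pt²⁺/Pt at the cathode and Hg²⁺/Hg at the anode, E°cell = +1.20 − (+0.86) = +0.34 V (n = 2).
Since E = E° − (0.0592/n)·log Q, log Q = n(E° − E)/0.0592 = 1.385.
For Pt^2+(aq) + Hg(l) → Pt(s) + Hg^2+(aq), the reaction quotient is Q = [Hg^2+(aq)] / [Pt^2+(aq)].
Solving for the unknown gives log [Pt^2+(aq)] = −1.212, so [Pt^2+(aq)] ≈ 0.061 M.

0.061 M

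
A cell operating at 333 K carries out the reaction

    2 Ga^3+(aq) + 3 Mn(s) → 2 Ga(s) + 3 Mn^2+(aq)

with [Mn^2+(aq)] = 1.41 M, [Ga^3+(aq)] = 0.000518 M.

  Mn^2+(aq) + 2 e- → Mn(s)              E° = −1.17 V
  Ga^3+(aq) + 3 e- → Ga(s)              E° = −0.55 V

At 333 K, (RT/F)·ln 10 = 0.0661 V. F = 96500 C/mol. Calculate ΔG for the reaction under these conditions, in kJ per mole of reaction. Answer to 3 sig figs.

The standard cell potential is −0.55 − (−1.17) = +0.62 V, with n = 6 electrons in the balanced equation.
Here Q = [Mn^2+(aq)]^3 / [Ga^3+(aq)]^2 = 1.04×10^7 (log Q = 7.019), giving E = +0.62 − (0.0661/6)·(7.019) = +0.5427 V.
Then ΔG = −nFE = −6 × 96500 × +0.5427 J/mol = −314 kJ/mol.

−314 kJ/mol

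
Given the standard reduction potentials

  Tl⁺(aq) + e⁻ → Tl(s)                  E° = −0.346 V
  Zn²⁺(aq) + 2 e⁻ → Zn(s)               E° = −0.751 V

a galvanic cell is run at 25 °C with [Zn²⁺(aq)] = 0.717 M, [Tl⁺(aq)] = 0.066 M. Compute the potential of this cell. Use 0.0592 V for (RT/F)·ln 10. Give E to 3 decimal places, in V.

Tl⁺/Tl is reduced (cathode, E° = −0.346 V) and Zn²⁺/Zn is oxidized (anode).
E°cell = E°cat − E°an = −0.346 − (−0.751) = +0.405 V; n = 2.
For the overall reaction 2 Tl⁺(aq) + Zn(s) → 2 Tl(s) + Zn²⁺(aq), Q = [Zn²⁺(aq)] / [Tl⁺(aq)]^2 = 165, giving log Q = 2.216.
By the Nernst equation, E = +0.405 − (0.0592/2)·(2.216) = +0.339 V.

+0.339 V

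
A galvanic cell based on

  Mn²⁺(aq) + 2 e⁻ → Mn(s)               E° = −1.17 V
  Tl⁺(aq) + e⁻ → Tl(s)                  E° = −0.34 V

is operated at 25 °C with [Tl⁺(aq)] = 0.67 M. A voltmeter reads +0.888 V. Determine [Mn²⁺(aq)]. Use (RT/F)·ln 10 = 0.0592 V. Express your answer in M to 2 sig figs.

The Tl⁺/Tl couple has the larger reduction potential, so it is the cathode: E°cell = −0.34 − (−1.17) = +0.83 V and n = 2.
Rearranging E = E° − (0.0592/n)·log Q gives log Q = 2(+0.83 − (+0.888))/0.0592 = −1.959.
Balancing electrons gives 2 Tl⁺(aq) + Mn(s) → 2 Tl(s) + Mn²⁺(aq); thus Q = [Mn²⁺(aq)] / [Tl⁺(aq)]^2.
Solving for the unknown gives log [Mn²⁺(aq)] = −2.307, so [Mn²⁺(aq)] ≈ 0.0049 M.

0.0049 M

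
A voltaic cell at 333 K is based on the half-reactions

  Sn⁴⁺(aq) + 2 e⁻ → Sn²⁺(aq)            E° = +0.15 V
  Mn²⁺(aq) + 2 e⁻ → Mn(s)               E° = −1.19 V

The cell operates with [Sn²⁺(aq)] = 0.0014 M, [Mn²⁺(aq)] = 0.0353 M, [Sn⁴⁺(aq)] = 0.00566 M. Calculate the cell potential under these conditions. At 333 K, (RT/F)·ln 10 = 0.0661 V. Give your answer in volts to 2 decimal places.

Since E°(Sn⁴⁺/Sn²⁺) > E°(Mn²⁺/Mn), Sn⁴⁺/Sn²⁺ serves as the cathode.
The standard potential is +0.15 − (−1.19) = +1.34 V and the balanced reaction transfers n = 2 electrons.
Balancing gives Sn⁴⁺(aq) + Mn(s) → Sn²⁺(aq) + Mn²⁺(aq); hence Q = ([Sn²⁺(aq)]·[Mn²⁺(aq)]) / [Sn⁴⁺(aq)] = 0.00873 (log Q = −2.059).
Applying E = E° − (RT ln10/nF)·log Q gives +1.34 − (0.0661/2)(−2.059) = +1.41 V.

+1.41 V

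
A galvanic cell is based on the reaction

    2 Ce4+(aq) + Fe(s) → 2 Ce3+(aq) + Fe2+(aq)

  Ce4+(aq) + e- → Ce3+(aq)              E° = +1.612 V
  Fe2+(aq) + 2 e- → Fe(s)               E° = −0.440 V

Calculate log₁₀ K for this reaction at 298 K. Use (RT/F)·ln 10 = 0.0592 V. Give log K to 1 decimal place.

log K = 69.3

The Ce⁴⁺/Ce³⁺ couple is reduced (cathode); E°cell = +1.612 − (−0.440) = +2.052 V with n = 2.
At equilibrium E = 0, so log K = nE°cell / 0.0592 = (2)(+2.052) / 0.0592 = 69.3.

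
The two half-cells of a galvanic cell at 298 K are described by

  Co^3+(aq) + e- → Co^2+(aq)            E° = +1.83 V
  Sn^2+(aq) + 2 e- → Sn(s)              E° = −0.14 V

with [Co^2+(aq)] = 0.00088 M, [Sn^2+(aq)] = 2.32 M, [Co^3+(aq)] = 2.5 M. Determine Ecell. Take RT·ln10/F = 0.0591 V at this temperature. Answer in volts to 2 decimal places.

Since E°(Co³⁺/Co²⁺) > E°(Sn²⁺/Sn), Co³⁺/Co²⁺ serves as the cathode.
E°cell = +1.83 − (−0.14) = +1.97 V, with n = 2 electrons transferred.
The balanced reaction is 2 Co^3+(aq) + Sn(s) → 2 Co^2+(aq) + Sn^2+(aq), so Q = ([Co^2+(aq)]^2·[Sn^2+(aq)]) / [Co^3+(aq)]^2 = 2.87×10^−7 and log Q = −6.541.
Applying E = E° − (RT ln10/nF)·log Q gives +1.97 − (0.0591/2)(−6.541) = +2.16 V.

+2.16 V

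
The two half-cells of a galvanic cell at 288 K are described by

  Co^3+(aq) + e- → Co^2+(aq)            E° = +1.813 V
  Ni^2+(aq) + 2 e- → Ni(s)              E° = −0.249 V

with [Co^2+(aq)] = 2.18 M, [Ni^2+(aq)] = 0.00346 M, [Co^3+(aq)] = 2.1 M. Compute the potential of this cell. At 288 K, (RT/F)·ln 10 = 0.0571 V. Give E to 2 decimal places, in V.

Since E°(Co³⁺/Co²⁺) > E°(Ni²⁺/Ni), Co³⁺/Co²⁺ serves as the cathode.
E°cell = E°cat − E°an = +1.813 − (−0.249) = +2.062 V; n = 2.
For the overall reaction 2 Co^3+(aq) + Ni(s) → 2 Co^2+(aq) + Ni^2+(aq), Q = ([Co^2+(aq)]^2·[Ni^2+(aq)]) / [Co^3+(aq)]^2 = 0.00373, giving log Q = −2.428.
E = E° − (0.0571/n)·log Q = +2.062 − (0.0571/2)(−2.428) = +2.13 V.

+2.13 V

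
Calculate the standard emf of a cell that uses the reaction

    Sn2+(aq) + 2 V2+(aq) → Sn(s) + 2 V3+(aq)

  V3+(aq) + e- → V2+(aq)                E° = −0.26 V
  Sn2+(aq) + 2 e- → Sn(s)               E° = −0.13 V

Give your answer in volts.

Sn2+(aq) gains electrons, so the Sn²⁺/Sn couple is the cathode; the V³⁺/V²⁺ couple is the anode.
E°cell = E°(cathode) − E°(anode) = −0.13 − (−0.26) = +0.13 V.

+0.13 V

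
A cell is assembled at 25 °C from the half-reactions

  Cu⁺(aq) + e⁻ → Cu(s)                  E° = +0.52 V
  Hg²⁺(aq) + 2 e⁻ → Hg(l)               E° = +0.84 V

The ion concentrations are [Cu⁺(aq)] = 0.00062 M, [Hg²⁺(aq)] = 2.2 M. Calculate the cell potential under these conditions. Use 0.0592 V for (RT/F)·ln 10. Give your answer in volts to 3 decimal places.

Since E°(Hg²⁺/Hg) > E°(Cu⁺/Cu), Hg²⁺/Hg serves as the cathode.
The standard potential is +0.84 − (+0.52) = +0.32 V and the balanced reaction transfers n = 2 electrons.
Balancing gives Hg²⁺(aq) + 2 Cu(s) → Hg(l) + 2 Cu⁺(aq); hence Q = [Cu⁺(aq)]^2 / [Hg²⁺(aq)] = 1.75×10^−7 (log Q = −6.758).
E = E° − (0.0592/n)·log Q = +0.32 − (0.0592/2)(−6.758) = +0.520 V.

+0.520 V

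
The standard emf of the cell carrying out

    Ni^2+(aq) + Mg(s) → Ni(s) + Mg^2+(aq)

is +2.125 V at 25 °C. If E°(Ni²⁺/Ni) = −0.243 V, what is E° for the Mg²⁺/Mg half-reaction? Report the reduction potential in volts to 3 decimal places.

−2.368 V

In the reaction as written the Ni²⁺/Ni couple is reduced (cathode) and Mg²⁺/Mg is oxidized (anode), so E°cell = E°(Ni²⁺/Ni) − E°(Mg²⁺/Mg).
E°(Mg²⁺/Mg) = E°(cathode) − E°cell = −0.243 − (+2.125) = −2.368 V.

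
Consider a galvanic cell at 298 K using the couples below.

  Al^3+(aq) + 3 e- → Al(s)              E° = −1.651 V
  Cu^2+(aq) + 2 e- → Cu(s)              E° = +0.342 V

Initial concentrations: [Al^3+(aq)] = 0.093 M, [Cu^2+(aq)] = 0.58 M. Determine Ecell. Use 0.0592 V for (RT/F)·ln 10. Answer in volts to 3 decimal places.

+2.006 V

The Cu²⁺/Cu couple has the more positive E°, so it is the cathode; Al³⁺/Al is the anode.
The standard potential is +0.342 − (−1.651) = +1.993 V and the balanced reaction transfers n = 6 electrons.
For the overall reaction 3 Cu^2+(aq) + 2 Al(s) → 3 Cu(s) + 2 Al^3+(aq), Q = [Al^3+(aq)]^2 / [Cu^2+(aq)]^3 = 0.0443, giving log Q = −1.353.
By the Nernst equation, E = +1.993 − (0.0592/6)·(−1.353) = +2.006 V.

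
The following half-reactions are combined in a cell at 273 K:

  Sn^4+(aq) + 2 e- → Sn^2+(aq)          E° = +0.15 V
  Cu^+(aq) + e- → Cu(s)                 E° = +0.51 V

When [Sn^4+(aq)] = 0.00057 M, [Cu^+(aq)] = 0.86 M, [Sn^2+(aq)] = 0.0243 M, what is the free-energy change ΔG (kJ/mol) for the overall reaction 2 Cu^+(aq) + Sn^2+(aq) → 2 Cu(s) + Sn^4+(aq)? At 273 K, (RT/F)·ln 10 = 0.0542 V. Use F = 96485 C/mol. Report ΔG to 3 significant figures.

−77.3 kJ/mol

E°cell = +0.51 − (+0.15) = +0.36 V; the balanced reaction transfers n = 2 electrons.
Here Q = [Sn^4+(aq)] / ([Cu^+(aq)]^2·[Sn^2+(aq)]) = 0.0317 (log Q = −1.499), giving E = +0.36 − (0.0542/2)·(−1.499) = +0.4006 V.
Finally ΔG = −nFE = −(2)(96485 C/mol)(+0.4006 V) = −77.3 kJ/mol.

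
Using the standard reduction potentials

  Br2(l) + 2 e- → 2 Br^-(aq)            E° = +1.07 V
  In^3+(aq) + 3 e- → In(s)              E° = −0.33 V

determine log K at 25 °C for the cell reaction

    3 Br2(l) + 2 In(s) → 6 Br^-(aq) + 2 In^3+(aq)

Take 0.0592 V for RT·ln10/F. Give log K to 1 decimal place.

log K = 141.9

The Br₂/Br⁻ couple is reduced (cathode); E°cell = +1.07 − (−0.33) = +1.40 V with n = 6.
At equilibrium E = 0, so log K = nE°cell / 0.0592 = (6)(+1.40) / 0.0592 = 141.9.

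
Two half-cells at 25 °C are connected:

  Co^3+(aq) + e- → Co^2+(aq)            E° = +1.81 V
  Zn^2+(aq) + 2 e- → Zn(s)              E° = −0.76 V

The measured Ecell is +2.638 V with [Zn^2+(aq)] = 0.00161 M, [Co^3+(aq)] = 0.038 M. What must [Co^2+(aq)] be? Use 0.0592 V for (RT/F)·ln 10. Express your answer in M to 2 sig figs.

0.067 M

With Co³⁺/Co²⁺ at the cathode and Zn²⁺/Zn at the anode, E°cell = +1.81 − (−0.76) = +2.57 V (n = 2).
Since E = E° − (0.0592/n)·log Q, log Q = n(E° − E)/0.0592 = −2.297.
The balanced reaction is 2 Co^3+(aq) + Zn(s) → 2 Co^2+(aq) + Zn^2+(aq), so Q = ([Co^2+(aq)]^2·[Zn^2+(aq)]) / [Co^3+(aq)]^2.
Substituting the known concentrations and solving, log [Co^2+(aq)] = −1.172 and [Co^2+(aq)] = 0.067 M.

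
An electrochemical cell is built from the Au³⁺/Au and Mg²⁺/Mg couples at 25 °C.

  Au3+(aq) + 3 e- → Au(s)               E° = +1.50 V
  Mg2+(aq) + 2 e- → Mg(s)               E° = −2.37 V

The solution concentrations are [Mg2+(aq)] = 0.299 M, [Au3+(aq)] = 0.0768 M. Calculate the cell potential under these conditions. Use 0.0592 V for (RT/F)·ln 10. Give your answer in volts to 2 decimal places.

Au³⁺/Au is reduced (cathode, E° = +1.50 V) and Mg²⁺/Mg is oxidized (anode).
The standard potential is +1.50 − (−2.37) = +3.87 V and the balanced reaction transfers n = 6 electrons.
For the overall reaction 2 Au3+(aq) + 3 Mg(s) → 2 Au(s) + 3 Mg2+(aq), Q = [Mg2+(aq)]^3 / [Au3+(aq)]^2 = 4.53, giving log Q = 0.656.
By the Nernst equation, E = +3.87 − (0.0592/6)·(0.656) = +3.86 V.

+3.86 V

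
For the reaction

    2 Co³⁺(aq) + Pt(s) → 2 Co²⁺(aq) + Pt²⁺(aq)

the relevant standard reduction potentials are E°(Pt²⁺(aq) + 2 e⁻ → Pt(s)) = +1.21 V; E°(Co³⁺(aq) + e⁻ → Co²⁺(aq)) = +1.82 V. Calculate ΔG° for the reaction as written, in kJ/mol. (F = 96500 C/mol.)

−118 kJ/mol

In the reaction as written Co³⁺(aq) is reduced, so the Co³⁺/Co²⁺ couple is the cathode and Pt²⁺/Pt is the anode.
E°cell = +1.82 − (+1.21) = +0.61 V; balancing electrons gives n = 2.
ΔG° = −nFE°cell = −(2)(96500)(+0.61) J/mol = −118 kJ/mol.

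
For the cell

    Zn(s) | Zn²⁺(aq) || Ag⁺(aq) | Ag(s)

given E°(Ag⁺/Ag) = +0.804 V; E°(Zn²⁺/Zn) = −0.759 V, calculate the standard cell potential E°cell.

By convention the left-hand electrode in cell notation is the anode (oxidation) and the right-hand electrode is the cathode (reduction).
E°cell = E°(right) − E°(left) = +0.804 − (−0.759) = +1.563 V.

+1.563 V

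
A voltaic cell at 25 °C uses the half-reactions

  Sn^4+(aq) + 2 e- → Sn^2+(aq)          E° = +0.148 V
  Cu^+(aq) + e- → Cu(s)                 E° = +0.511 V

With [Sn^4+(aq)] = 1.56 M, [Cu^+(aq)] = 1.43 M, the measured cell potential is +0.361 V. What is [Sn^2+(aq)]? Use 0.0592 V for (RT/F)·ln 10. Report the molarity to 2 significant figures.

The Cu⁺/Cu couple has the larger reduction potential, so it is the cathode: E°cell = +0.511 − (+0.148) = +0.363 V and n = 2.
Since E = E° − (0.0592/n)·log Q, log Q = n(E° − E)/0.0592 = 0.068.
For 2 Cu^+(aq) + Sn^2+(aq) → 2 Cu(s) + Sn^4+(aq), the reaction quotient is Q = [Sn^4+(aq)] / ([Cu^+(aq)]^2·[Sn^2+(aq)]).
Isolating [Sn^2+(aq)] in Q = 10^{0.068} yields log [Sn^2+(aq)] = −0.186, i.e. 0.65 M.

0.65 M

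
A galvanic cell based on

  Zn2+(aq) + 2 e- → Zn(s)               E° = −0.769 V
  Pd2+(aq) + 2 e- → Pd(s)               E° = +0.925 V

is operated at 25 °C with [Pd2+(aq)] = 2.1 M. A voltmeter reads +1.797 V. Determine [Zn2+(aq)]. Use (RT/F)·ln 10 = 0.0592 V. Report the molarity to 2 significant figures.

Pd²⁺/Pd is the cathode (higher E°); E°cell = +0.925 − (−0.769) = +1.694 V with n = 2.
Since E = E° − (0.0592/n)·log Q, log Q = n(E° − E)/0.0592 = −3.480.
Balancing electrons gives Pd2+(aq) + Zn(s) → Pd(s) + Zn2+(aq); thus Q = [Zn2+(aq)] / [Pd2+(aq)].
Isolating [Zn2+(aq)] in Q = 10^{−3.480} yields log [Zn2+(aq)] = −3.158, i.e. 0.00070 M.

0.00070 M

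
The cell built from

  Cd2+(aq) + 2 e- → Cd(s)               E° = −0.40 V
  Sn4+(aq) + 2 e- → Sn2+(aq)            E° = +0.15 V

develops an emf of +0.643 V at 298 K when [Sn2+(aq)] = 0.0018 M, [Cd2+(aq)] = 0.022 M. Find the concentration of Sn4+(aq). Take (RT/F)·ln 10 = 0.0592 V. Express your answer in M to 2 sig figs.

With Sn⁴⁺/Sn²⁺ at the cathode and Cd²⁺/Cd at the anode, E°cell = +0.15 − (−0.40) = +0.55 V (n = 2).
Since E = E° − (0.0592/n)·log Q, log Q = n(E° − E)/0.0592 = −3.142.
Balancing electrons gives Sn4+(aq) + Cd(s) → Sn2+(aq) + Cd2+(aq); thus Q = ([Sn2+(aq)]·[Cd2+(aq)]) / [Sn4+(aq)].
Substituting the known concentrations and solving, log [Sn4+(aq)] = −1.260 and [Sn4+(aq)] = 0.055 M.

0.055 M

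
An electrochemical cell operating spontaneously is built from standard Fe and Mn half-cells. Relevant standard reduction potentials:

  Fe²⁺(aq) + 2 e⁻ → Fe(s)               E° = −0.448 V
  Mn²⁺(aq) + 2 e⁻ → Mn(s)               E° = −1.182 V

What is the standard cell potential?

Of the two couples in this cell, the one with the more positive reduction potential is reduced at the cathode: here that is Fe²⁺/Fe (−0.448 V); Mn²⁺/Mn (−1.182 V) is the anode.
E°cell = E°(cathode) − E°(anode) = −0.448 − (−1.182) = +0.734 V.

+0.734 V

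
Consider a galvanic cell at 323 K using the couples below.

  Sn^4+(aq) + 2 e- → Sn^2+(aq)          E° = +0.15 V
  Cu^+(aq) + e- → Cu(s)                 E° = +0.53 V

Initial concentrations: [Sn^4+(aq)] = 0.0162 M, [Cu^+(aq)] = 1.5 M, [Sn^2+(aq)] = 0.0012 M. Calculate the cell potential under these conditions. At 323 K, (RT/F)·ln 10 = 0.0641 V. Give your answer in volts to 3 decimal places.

+0.355 V

Since E°(Cu⁺/Cu) > E°(Sn⁴⁺/Sn²⁺), Cu⁺/Cu serves as the cathode.
The standard potential is +0.53 − (+0.15) = +0.38 V and the balanced reaction transfers n = 2 electrons.
Balancing gives 2 Cu^+(aq) + Sn^2+(aq) → 2 Cu(s) + Sn^4+(aq); hence Q = [Sn^4+(aq)] / ([Cu^+(aq)]^2·[Sn^2+(aq)]) = 6 (log Q = 0.778).
By the Nernst equation, E = +0.38 − (0.0641/2)·(0.778) = +0.355 V.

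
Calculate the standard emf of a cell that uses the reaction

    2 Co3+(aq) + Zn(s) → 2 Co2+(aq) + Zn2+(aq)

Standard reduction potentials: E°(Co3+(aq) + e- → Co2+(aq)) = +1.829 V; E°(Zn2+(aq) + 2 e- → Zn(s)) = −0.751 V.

+2.580 V

In the reaction as written, Co3+(aq) is reduced (cathode) and Zn2+(aq) is produced by oxidation at the anode.
E°cell = E°(cathode) − E°(anode) = +1.829 − (−0.751) = +2.580 V.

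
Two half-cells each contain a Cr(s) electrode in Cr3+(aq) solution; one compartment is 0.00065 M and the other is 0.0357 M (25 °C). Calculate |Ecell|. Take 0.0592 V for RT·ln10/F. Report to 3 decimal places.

0.034 V

For a concentration cell E°cell = 0, since both electrodes use the same couple.
The compartment with the higher Cr3+(aq) concentration (0.0357 M) acts as the cathode; ions are reduced there and produced at the dilute (0.00065 M) anode.
With n = 3, Ecell = −(0.0592/3)·log([dilute]/[conc]) = −(0.0592/3)·log(0.00065/0.0357) = +0.034 V.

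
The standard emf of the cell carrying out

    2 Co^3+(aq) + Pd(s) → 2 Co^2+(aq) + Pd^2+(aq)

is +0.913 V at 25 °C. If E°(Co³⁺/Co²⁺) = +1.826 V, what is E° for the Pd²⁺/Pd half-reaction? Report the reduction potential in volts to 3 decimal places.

+0.913 V

In the reaction as written the Co³⁺/Co²⁺ couple is reduced (cathode) and Pd²⁺/Pd is oxidized (anode), so E°cell = E°(Co³⁺/Co²⁺) − E°(Pd²⁺/Pd).
E°(Pd²⁺/Pd) = E°(cathode) − E°cell = +1.826 − (+0.913) = +0.913 V.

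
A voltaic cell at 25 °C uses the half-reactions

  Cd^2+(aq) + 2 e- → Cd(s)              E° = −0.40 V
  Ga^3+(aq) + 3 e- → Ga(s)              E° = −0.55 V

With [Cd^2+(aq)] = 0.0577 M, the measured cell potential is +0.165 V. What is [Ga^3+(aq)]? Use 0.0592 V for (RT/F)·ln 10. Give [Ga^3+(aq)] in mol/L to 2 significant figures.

0.0024 M

The Cd²⁺/Cd couple has the larger reduction potential, so it is the cathode: E°cell = −0.40 − (−0.55) = +0.15 V and n = 6.
From the Nernst equation, log Q = n(E° − E)/0.0592 = 6·(+0.15 − (+0.165))/0.0592 = −1.520.
For 3 Cd^2+(aq) + 2 Ga(s) → 3 Cd(s) + 2 Ga^3+(aq), the reaction quotient is Q = [Ga^3+(aq)]^2 / [Cd^2+(aq)]^3.
Solving for the unknown gives log [Ga^3+(aq)] = −2.618, so [Ga^3+(aq)] ≈ 0.0024 M.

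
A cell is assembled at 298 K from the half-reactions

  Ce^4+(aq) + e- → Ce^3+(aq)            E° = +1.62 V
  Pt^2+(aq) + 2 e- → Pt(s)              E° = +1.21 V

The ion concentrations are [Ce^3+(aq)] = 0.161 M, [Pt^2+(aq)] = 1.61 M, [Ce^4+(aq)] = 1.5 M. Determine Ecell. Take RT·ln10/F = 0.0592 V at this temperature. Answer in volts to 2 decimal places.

+0.46 V

Since E°(Ce⁴⁺/Ce³⁺) > E°(Pt²⁺/Pt), Ce⁴⁺/Ce³⁺ serves as the cathode.
E°cell = +1.62 − (+1.21) = +0.41 V, with n = 2 electrons transferred.
For the overall reaction 2 Ce^4+(aq) + Pt(s) → 2 Ce^3+(aq) + Pt^2+(aq), Q = ([Ce^3+(aq)]^2·[Pt^2+(aq)]) / [Ce^4+(aq)]^2 = 0.0185, giving log Q = −1.732.
By the Nernst equation, E = +0.41 − (0.0592/2)·(−1.732) = +0.46 V.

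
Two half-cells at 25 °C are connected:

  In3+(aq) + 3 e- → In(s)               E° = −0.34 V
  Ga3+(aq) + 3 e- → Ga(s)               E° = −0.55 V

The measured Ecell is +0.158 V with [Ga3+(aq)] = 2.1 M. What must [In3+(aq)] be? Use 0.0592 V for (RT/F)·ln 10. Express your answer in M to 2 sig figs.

0.0049 M

With In³⁺/In at the cathode and Ga³⁺/Ga at the anode, E°cell = −0.34 − (−0.55) = +0.21 V (n = 3).
From the Nernst equation, log Q = n(E° − E)/0.0592 = 3·(+0.21 − (+0.158))/0.0592 = 2.635.
The balanced reaction is In3+(aq) + Ga(s) → In(s) + Ga3+(aq), so Q = [Ga3+(aq)] / [In3+(aq)].
Isolating [In3+(aq)] in Q = 10^{2.635} yields log [In3+(aq)] = −2.313, i.e. 0.0049 M.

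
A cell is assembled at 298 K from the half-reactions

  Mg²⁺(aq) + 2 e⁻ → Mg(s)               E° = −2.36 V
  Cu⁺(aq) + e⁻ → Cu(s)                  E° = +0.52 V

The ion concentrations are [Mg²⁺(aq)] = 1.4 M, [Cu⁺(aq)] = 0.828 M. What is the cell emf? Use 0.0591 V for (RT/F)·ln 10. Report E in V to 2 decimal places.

The Cu⁺/Cu couple has the more positive E°, so it is the cathode; Mg²⁺/Mg is the anode.
E°cell = E°cat − E°an = +0.52 − (−2.36) = +2.88 V; n = 2.
Balancing gives 2 Cu⁺(aq) + Mg(s) → 2 Cu(s) + Mg²⁺(aq); hence Q = [Mg²⁺(aq)] / [Cu⁺(aq)]^2 = 2.04 (log Q = 0.310).
By the Nernst equation, E = +2.88 − (0.0591/2)·(0.310) = +2.87 V.

+2.87 V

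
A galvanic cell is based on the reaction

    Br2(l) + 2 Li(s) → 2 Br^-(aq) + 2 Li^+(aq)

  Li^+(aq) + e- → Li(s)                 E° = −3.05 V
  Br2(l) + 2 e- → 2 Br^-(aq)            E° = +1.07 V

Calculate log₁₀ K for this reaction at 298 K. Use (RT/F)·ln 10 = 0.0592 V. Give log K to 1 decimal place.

The Br₂/Br⁻ couple is reduced (cathode); E°cell = +1.07 − (−3.05) = +4.12 V with n = 2.
At equilibrium E = 0, so log K = nE°cell / 0.0592 = (2)(+4.12) / 0.0592 = 139.2.

log K = 139.2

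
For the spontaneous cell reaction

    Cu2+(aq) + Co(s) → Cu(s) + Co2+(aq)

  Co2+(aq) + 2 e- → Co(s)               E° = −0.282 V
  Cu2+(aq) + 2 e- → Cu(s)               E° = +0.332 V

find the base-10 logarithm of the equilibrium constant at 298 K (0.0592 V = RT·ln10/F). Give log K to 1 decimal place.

The Cu²⁺/Cu couple is reduced (cathode); E°cell = +0.332 − (−0.282) = +0.614 V with n = 2.
At equilibrium E = 0, so log K = nE°cell / 0.0592 = (2)(+0.614) / 0.0592 = 20.7.

log K = 20.7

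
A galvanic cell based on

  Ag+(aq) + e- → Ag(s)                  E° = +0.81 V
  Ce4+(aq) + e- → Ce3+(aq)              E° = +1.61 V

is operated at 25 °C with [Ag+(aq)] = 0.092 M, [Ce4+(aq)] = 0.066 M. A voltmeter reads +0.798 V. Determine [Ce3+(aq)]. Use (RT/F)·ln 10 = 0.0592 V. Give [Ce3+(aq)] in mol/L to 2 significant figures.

0.78 M

With Ce⁴⁺/Ce³⁺ at the cathode and Ag⁺/Ag at the anode, E°cell = +1.61 − (+0.81) = +0.80 V (n = 1).
From the Nernst equation, log Q = n(E° − E)/0.0592 = 1·(+0.80 − (+0.798))/0.0592 = 0.034.
Balancing electrons gives Ce4+(aq) + Ag(s) → Ce3+(aq) + Ag+(aq); thus Q = ([Ce3+(aq)]·[Ag+(aq)]) / [Ce4+(aq)].
Solving for the unknown gives log [Ce3+(aq)] = −0.110, so [Ce3+(aq)] ≈ 0.78 M.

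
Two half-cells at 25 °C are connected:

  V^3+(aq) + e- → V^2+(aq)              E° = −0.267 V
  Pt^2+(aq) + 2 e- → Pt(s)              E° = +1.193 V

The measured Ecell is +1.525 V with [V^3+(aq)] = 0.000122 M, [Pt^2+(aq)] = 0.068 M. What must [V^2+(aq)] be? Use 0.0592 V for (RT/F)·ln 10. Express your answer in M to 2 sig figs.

0.0059 M

Pt²⁺/Pt is the cathode (higher E°); E°cell = +1.193 − (−0.267) = +1.460 V with n = 2.
Rearranging E = E° − (0.0592/n)·log Q gives log Q = 2(+1.460 − (+1.525))/0.0592 = −2.196.
Balancing electrons gives Pt^2+(aq) + 2 V^2+(aq) → Pt(s) + 2 V^3+(aq); thus Q = [V^3+(aq)]^2 / ([Pt^2+(aq)]·[V^2+(aq)]^2).
Substituting the known concentrations and solving, log [V^2+(aq)] = −2.232 and [V^2+(aq)] = 0.0059 M.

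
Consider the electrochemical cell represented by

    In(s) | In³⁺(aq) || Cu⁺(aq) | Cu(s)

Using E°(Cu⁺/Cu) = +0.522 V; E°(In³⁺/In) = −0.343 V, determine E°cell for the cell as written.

By convention the left-hand electrode in cell notation is the anode (oxidation) and the right-hand electrode is the cathode (reduction).
E°cell = E°(right) − E°(left) = +0.522 − (−0.343) = +0.865 V.

+0.865 V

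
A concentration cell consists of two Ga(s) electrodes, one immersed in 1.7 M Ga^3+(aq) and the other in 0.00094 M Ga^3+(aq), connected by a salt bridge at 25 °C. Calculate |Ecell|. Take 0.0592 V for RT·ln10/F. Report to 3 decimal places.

0.064 V

For a concentration cell E°cell = 0, since both electrodes use the same couple.
The compartment with the higher Ga^3+(aq) concentration (1.7 M) acts as the cathode; ions are reduced there and produced at the dilute (0.00094 M) anode.
With n = 3, Ecell = −(0.0592/3)·log([dilute]/[conc]) = −(0.0592/3)·log(0.00094/1.7) = +0.064 V.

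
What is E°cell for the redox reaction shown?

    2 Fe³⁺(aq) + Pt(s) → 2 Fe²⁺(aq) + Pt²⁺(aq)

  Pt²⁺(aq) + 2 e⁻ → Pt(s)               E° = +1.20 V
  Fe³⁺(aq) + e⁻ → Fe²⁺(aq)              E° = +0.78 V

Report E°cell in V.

−0.42 V

In the reaction as written, Fe³⁺(aq) is reduced (cathode) and Pt²⁺(aq) is produced by oxidation at the anode.
E°cell = E°(cathode) − E°(anode) = +0.78 − (+1.20) = −0.42 V.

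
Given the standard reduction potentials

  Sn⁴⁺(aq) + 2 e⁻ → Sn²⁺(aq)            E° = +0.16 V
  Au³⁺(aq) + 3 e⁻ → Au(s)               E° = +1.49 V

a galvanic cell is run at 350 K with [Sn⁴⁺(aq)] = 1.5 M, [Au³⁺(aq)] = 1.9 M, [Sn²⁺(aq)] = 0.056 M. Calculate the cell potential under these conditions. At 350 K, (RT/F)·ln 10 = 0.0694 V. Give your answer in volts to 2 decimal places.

+1.29 V

Au³⁺/Au is reduced (cathode, E° = +1.49 V) and Sn⁴⁺/Sn²⁺ is oxidized (anode).
E°cell = E°cat − E°an = +1.49 − (+0.16) = +1.33 V; n = 6.
The balanced reaction is 2 Au³⁺(aq) + 3 Sn²⁺(aq) → 2 Au(s) + 3 Sn⁴⁺(aq), so Q = [Sn⁴⁺(aq)]^3 / ([Au³⁺(aq)]^2·[Sn²⁺(aq)]^3) = 5.32×10^3 and log Q = 3.726.
Applying E = E° − (RT ln10/nF)·log Q gives +1.33 − (0.0694/6)(3.726) = +1.29 V.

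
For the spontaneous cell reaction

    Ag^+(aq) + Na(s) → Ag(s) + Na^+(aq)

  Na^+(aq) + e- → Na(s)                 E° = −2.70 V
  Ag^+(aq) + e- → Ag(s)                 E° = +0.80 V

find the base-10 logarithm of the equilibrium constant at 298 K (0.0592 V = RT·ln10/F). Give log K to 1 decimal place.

The Ag⁺/Ag couple is reduced (cathode); E°cell = +0.80 − (−2.70) = +3.50 V with n = 1.
At equilibrium E = 0, so log K = nE°cell / 0.0592 = (1)(+3.50) / 0.0592 = 59.1.

log K = 59.1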